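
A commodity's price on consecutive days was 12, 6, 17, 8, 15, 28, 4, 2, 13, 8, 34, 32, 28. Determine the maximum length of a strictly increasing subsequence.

Track the smallest tail for each achievable length (strict):
12 → extends → [12]
6 → replaces 12 → [6]
17 → extends → [6, 17]
8 → replaces 17 → [6, 8]
15 → extends → [6, 8, 15]
28 → extends → [6, 8, 15, 28]
4 → replaces 6 → [4, 8, 15, 28]
2 → replaces 4 → [2, 8, 15, 28]
13 → replaces 15 → [2, 8, 13, 28]
8 → already a tail → [2, 8, 13, 28]
34 → extends → [2, 8, 13, 28, 34]
32 → replaces 34 → [2, 8, 13, 28, 32]
28 → already a tail → [2, 8, 13, 28, 32]
Five tails, so the longest strictly increasing subsequence has length 5 (e.g. 6, 8, 15, 28, 34).

5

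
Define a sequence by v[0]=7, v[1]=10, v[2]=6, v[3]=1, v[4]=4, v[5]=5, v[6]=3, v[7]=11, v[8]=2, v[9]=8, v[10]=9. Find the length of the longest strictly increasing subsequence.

Track the smallest tail for each achievable length (strict):
7 → extends → [7]
10 → extends → [7, 10]
6 → replaces 7 → [6, 10]
1 → replaces 6 → [1, 10]
4 → replaces 10 → [1, 4]
5 → extends → [1, 4, 5]
3 → replaces 4 → [1, 3, 5]
11 → extends → [1, 3, 5, 11]
2 → replaces 3 → [1, 2, 5, 11]
8 → replaces 11 → [1, 2, 5, 8]
9 → extends → [1, 2, 5, 8, 9]
Five tails, so the longest strictly increasing subsequence has length 5 (e.g. 1, 4, 5, 8, 9).

5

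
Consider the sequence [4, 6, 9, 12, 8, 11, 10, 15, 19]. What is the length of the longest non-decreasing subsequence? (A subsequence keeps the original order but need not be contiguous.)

6

Let dp[i] be the length of the longest such subsequence ending at index i:
i:      1  2  3  4  5  6  7  8  9
a[i]:   4  6  9 12  8 11 10 15 19
dp:     1  2  3  4  3  4  4  5  6
Maximum dp value is 6.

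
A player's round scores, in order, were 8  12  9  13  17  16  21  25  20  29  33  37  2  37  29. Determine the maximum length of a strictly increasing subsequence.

Let dp[i] be the length of the longest such subsequence ending at index i:
i:      1  2  3  4  5  6  7  8  9 10 11 12 13 14 15
a[i]:   8 12  9 13 17 16 21 25 20 29 33 37  2 37 29
dp:     1  2  2  3  4  4  5  6  5  7  8  9  1  9  7
Maximum dp value is 9.

9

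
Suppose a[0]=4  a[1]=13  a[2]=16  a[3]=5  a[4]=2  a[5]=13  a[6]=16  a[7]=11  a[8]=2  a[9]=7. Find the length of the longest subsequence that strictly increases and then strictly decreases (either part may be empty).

6

inc[i] = longest strictly increasing subsequence ending at i; dec[i] = longest strictly decreasing subsequence starting at i:
i:      0  1  2  3  4  5  6  7  8  9
a[i]:   4 13 16  5  2 13 16 11  2  7
inc:    1  2  3  2  1  3  4  3  1  3
dec:    2  3  4  2  1  3  3  2  1  1
Best peak at i=2 (value 16): inc=3, dec=4, length 3+4−1 = 6.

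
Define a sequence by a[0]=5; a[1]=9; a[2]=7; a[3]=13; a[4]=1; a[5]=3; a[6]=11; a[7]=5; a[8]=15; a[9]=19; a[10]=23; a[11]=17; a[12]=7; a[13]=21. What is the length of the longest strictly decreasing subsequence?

Let dp[i] be the longest strictly decreasing subsequence ending at i:
i:      0  1  2  3  4  5  6  7  8  9 10 11 12 13
a[i]:   5  9  7 13  1  3 11  5 15 19 23 17  7 21
dp:     1  1  2  1  3  3  2  3  1  1  1  2  3  2
Maximum is 3.

3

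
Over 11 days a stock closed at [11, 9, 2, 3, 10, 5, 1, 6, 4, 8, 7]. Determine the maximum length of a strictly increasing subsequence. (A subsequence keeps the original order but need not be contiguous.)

Track the smallest tail for each achievable length (strict):
11 → extends → [11]
9 → replaces 11 → [9]
2 → replaces 9 → [2]
3 → extends → [2, 3]
10 → extends → [2, 3, 10]
5 → replaces 10 → [2, 3, 5]
1 → replaces 2 → [1, 3, 5]
6 → extends → [1, 3, 5, 6]
4 → replaces 5 → [1, 3, 4, 6]
8 → extends → [1, 3, 4, 6, 8]
7 → replaces 8 → [1, 3, 4, 6, 7]
Five tails, so the longest strictly increasing subsequence has length 5 (e.g. 2, 3, 5, 6, 8).

5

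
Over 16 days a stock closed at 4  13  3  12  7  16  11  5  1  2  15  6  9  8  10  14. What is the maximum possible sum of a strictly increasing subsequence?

48

Let S[i] be the best sum of a strictly increasing subsequence ending at i:
i:      1  2  3  4  5  6  7  8  9 10 11 12 13 14 15 16
a[i]:   4 13  3 12  7 16 11  5  1  2 15  6  9  8 10 14
S:      4 17  3 16 11 33 22  9  1  3 37 15 24 23 34 48
Maximum is 48 (e.g. 4 + 5 + 6 + 9 + 10 + 14).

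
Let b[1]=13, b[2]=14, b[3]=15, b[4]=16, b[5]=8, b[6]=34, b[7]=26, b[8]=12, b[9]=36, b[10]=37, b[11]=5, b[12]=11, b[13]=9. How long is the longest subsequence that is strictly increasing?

Track the smallest tail for each achievable length (strict):
13 → extends → [13]
14 → extends → [13, 14]
15 → extends → [13, 14, 15]
16 → extends → [13, 14, 15, 16]
8 → replaces 13 → [8, 14, 15, 16]
34 → extends → [8, 14, 15, 16, 34]
26 → replaces 34 → [8, 14, 15, 16, 26]
12 → replaces 14 → [8, 12, 15, 16, 26]
36 → extends → [8, 12, 15, 16, 26, 36]
37 → extends → [8, 12, 15, 16, 26, 36, 37]
5 → replaces 8 → [5, 12, 15, 16, 26, 36, 37]
11 → replaces 12 → [5, 11, 15, 16, 26, 36, 37]
9 → replaces 11 → [5, 9, 15, 16, 26, 36, 37]
Seven tails, so the longest strictly increasing subsequence has length 7 (e.g. 13, 14, 15, 16, 34, 36, 37).

7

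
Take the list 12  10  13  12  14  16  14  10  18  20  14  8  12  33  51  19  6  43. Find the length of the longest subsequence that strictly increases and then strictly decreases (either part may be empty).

inc[i] = longest strictly increasing subsequence ending at i; dec[i] = longest strictly decreasing subsequence starting at i:
i:      1  2  3  4  5  6  7  8  9 10 11 12 13 14 15 16 17 18
a[i]:  12 10 13 12 14 16 14 10 18 20 14  8 12 33 51 19  6 43
inc:    1  1  2  2  3  4  3  1  5  6  3  1  2  7  8  6  1  8
dec:    4  3  5  4  4  5  4  3  4  4  3  2  2  3  3  2  1  1
Best peak at i=15 (value 51): inc=8, dec=3, length 8+3−1 = 10.

10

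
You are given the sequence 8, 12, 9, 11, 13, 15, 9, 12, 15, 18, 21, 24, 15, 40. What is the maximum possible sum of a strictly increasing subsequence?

Let S[i] be the best sum of a strictly increasing subsequence ending at i:
i:       1   2   3   4   5   6   7   8   9  10  11  12  13  14
a[i]:    8  12   9  11  13  15   9  12  15  18  21  24  15  40
S:       8  20  17  28  41  56  17  40  56  74  95 119  56 159
Maximum is 159 (e.g. 8 + 9 + 11 + 13 + 15 + 18 + 21 + 24 + 40).

159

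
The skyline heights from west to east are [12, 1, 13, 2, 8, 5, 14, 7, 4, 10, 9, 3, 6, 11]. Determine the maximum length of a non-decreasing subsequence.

6

Track the smallest tail for each achievable length (allowing ties):
12 → extends → [12]
1 → replaces 12 → [1]
13 → extends → [1, 13]
2 → replaces 13 → [1, 2]
8 → extends → [1, 2, 8]
5 → replaces 8 → [1, 2, 5]
14 → extends → [1, 2, 5, 14]
7 → replaces 14 → [1, 2, 5, 7]
4 → replaces 5 → [1, 2, 4, 7]
10 → extends → [1, 2, 4, 7, 10]
9 → replaces 10 → [1, 2, 4, 7, 9]
3 → replaces 4 → [1, 2, 3, 7, 9]
6 → replaces 7 → [1, 2, 3, 6, 9]
11 → extends → [1, 2, 3, 6, 9, 11]
Six tails, so the longest non-decreasing subsequence has length 6 (e.g. 1, 2, 5, 7, 10, 11).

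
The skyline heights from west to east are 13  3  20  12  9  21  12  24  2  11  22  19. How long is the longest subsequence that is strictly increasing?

4

Track the smallest tail for each achievable length (strict):
13 → extends → [13]
3 → replaces 13 → [3]
20 → extends → [3, 20]
12 → replaces 20 → [3, 12]
9 → replaces 12 → [3, 9]
21 → extends → [3, 9, 21]
12 → replaces 21 → [3, 9, 12]
24 → extends → [3, 9, 12, 24]
2 → replaces 3 → [2, 9, 12, 24]
11 → replaces 12 → [2, 9, 11, 24]
22 → replaces 24 → [2, 9, 11, 22]
19 → replaces 22 → [2, 9, 11, 19]
Four tails, so the longest strictly increasing subsequence has length 4 (e.g. 13, 20, 21, 24).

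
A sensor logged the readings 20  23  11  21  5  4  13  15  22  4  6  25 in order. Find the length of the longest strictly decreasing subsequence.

Negate each value so 'decreasing' becomes 'increasing', then run patience tails on the negated sequence:
-20 → extends → [-20]
-23 → replaces -20 → [-23]
-11 → extends → [-23, -11]
-21 → replaces -11 → [-23, -21]
-5 → extends → [-23, -21, -5]
-4 → extends → [-23, -21, -5, -4]
-13 → replaces -5 → [-23, -21, -13, -4]
-15 → replaces -13 → [-23, -21, -15, -4]
-22 → replaces -21 → [-23, -22, -15, -4]
-4 → already a tail → [-23, -22, -15, -4]
-6 → replaces -4 → [-23, -22, -15, -6]
-25 → replaces -23 → [-25, -22, -15, -6]
Four tails, so the longest strictly decreasing subsequence of the original has length 4.

4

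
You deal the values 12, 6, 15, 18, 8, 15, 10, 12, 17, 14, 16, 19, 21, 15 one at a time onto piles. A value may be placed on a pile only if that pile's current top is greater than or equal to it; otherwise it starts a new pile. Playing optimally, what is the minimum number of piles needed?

8

Place each on the leftmost legal pile:
12 → new pile 1 (tops now [12])
6 → pile 1 (tops now [6])
15 → new pile 2 (tops now [6, 15])
18 → new pile 3 (tops now [6, 15, 18])
8 → pile 2 (tops now [6, 8, 18])
15 → pile 3 (tops now [6, 8, 15])
10 → pile 3 (tops now [6, 8, 10])
12 → new pile 4 (tops now [6, 8, 10, 12])
17 → new pile 5 (tops now [6, 8, 10, 12, 17])
14 → pile 5 (tops now [6, 8, 10, 12, 14])
16 → new pile 6 (tops now [6, 8, 10, 12, 14, 16])
19 → new pile 7 (tops now [6, 8, 10, 12, 14, 16, 19])
21 → new pile 8 (tops now [6, 8, 10, 12, 14, 16, 19, 21])
15 → pile 6 (tops now [6, 8, 10, 12, 14, 15, 19, 21])
Eight piles.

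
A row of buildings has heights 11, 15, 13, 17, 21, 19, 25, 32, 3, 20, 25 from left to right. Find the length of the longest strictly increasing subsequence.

6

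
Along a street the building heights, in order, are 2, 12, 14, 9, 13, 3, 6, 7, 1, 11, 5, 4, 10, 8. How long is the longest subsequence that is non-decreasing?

5

Let dp[i] be the length of the longest such subsequence ending at index i:
i:      1  2  3  4  5  6  7  8  9 10 11 12 13 14
a[i]:   2 12 14  9 13  3  6  7  1 11  5  4 10  8
dp:     1  2  3  2  3  2  3  4  1  5  3  3  5  5
Maximum dp value is 5.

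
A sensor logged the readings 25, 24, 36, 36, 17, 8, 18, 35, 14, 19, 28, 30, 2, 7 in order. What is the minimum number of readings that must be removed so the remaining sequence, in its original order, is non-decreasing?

Fewest deletions = n − (longest non-decreasing subsequence).
i:      1  2  3  4  5  6  7  8  9 10 11 12 13 14
a[i]:  25 24 36 36 17  8 18 35 14 19 28 30  2  7
dp:     1  1  2  3  1  1  2  3  2  3  4  5  1  2
max dp = 5, so deletions = 14 − 5 = 9.

9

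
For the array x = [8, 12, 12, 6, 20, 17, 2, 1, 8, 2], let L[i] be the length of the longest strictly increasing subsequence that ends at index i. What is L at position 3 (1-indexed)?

dp[i] = 1 + max{dp[j] : j<i, x[j]<x[i]} (or 1 if no such j):
i:      1  2  3  4  5  6  7  8  9 10
x[i]:   8 12 12  6 20 17  2  1  8  2
dp:     1  2  2  1  3  3  1  1  2  2
At index 3 the value is 2.

2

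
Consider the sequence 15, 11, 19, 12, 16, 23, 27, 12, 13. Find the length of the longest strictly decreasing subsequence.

3

Negate each value so 'decreasing' becomes 'increasing', then run patience tails on the negated sequence:
-15 → extends → [-15]
-11 → extends → [-15, -11]
-19 → replaces -15 → [-19, -11]
-12 → replaces -11 → [-19, -12]
-16 → replaces -12 → [-19, -16]
-23 → replaces -19 → [-23, -16]
-27 → replaces -23 → [-27, -16]
-12 → extends → [-27, -16, -12]
-13 → replaces -12 → [-27, -16, -13]
Three tails, so the longest strictly decreasing subsequence of the original has length 3.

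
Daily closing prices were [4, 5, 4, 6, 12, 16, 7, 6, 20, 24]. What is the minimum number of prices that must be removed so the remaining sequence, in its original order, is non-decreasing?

Fewest deletions = n − (longest non-decreasing subsequence).
Patience tails:
4 → extends → [4]
5 → extends → [4, 5]
4 → replaces 5 → [4, 4]
6 → extends → [4, 4, 6]
12 → extends → [4, 4, 6, 12]
16 → extends → [4, 4, 6, 12, 16]
7 → replaces 12 → [4, 4, 6, 7, 16]
6 → replaces 7 → [4, 4, 6, 6, 16]
20 → extends → [4, 4, 6, 6, 16, 20]
24 → extends → [4, 4, 6, 6, 16, 20, 24]
Longest non-decreasing subsequence has length 7, so deletions = 10 − 7 = 3.

3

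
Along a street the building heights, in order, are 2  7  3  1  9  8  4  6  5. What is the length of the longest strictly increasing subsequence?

4

Let dp[i] be the length of the longest such subsequence ending at index i:
i:     1 2 3 4 5 6 7 8 9
a[i]:  2 7 3 1 9 8 4 6 5
dp:    1 2 2 1 3 3 3 4 4
Maximum dp value is 4.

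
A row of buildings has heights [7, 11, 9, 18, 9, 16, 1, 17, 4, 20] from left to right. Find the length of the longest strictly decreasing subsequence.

Let dp[i] be the longest strictly decreasing subsequence ending at i:
i:      1  2  3  4  5  6  7  8  9 10
a[i]:   7 11  9 18  9 16  1 17  4 20
dp:     1  1  2  1  2  2  3  2  3  1
Maximum is 3.

3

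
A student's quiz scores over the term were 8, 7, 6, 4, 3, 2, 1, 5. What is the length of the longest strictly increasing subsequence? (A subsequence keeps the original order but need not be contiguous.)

2

Track the smallest tail for each achievable length (strict):
8 → extends → [8]
7 → replaces 8 → [7]
6 → replaces 7 → [6]
4 → replaces 6 → [4]
3 → replaces 4 → [3]
2 → replaces 3 → [2]
1 → replaces 2 → [1]
5 → extends → [1, 5]
Two tails, so the longest strictly increasing subsequence has length 2 (e.g. 4, 5).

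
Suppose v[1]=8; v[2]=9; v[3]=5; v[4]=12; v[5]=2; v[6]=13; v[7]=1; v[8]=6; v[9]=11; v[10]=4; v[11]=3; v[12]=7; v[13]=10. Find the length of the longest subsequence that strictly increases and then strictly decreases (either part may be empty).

inc[i] = longest strictly increasing subsequence ending at i; dec[i] = longest strictly decreasing subsequence starting at i:
i:      1  2  3  4  5  6  7  8  9 10 11 12 13
v[i]:   8  9  5 12  2 13  1  6 11  4  3  7 10
inc:    1  2  1  3  1  4  1  2  3  2  2  3  4
dec:    4  4  3  4  2  4  1  3  3  2  1  1  1
Best peak at i=6 (value 13): inc=4, dec=4, length 4+4−1 = 7.

7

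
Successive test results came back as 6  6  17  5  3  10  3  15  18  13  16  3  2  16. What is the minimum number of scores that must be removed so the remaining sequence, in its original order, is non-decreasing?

8

Fewest deletions = n − (longest non-decreasing subsequence).
i:      1  2  3  4  5  6  7  8  9 10 11 12 13 14
a[i]:   6  6 17  5  3 10  3 15 18 13 16  3  2 16
dp:     1  2  3  1  1  3  2  4  5  4  5  3  1  6
max dp = 6, so deletions = 14 − 6 = 8.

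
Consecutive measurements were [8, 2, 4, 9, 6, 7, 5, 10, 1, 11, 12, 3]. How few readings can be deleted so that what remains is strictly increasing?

5

Fewest deletions = n − (longest strictly increasing subsequence).
Patience tails:
8 → extends → [8]
2 → replaces 8 → [2]
4 → extends → [2, 4]
9 → extends → [2, 4, 9]
6 → replaces 9 → [2, 4, 6]
7 → extends → [2, 4, 6, 7]
5 → replaces 6 → [2, 4, 5, 7]
10 → extends → [2, 4, 5, 7, 10]
1 → replaces 2 → [1, 4, 5, 7, 10]
11 → extends → [1, 4, 5, 7, 10, 11]
12 → extends → [1, 4, 5, 7, 10, 11, 12]
3 → replaces 4 → [1, 3, 5, 7, 10, 11, 12]
Longest strictly increasing subsequence has length 7, so deletions = 12 − 7 = 5.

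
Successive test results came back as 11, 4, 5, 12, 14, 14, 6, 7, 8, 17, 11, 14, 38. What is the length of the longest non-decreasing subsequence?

Track the smallest tail for each achievable length (allowing ties):
11 → extends → [11]
4 → replaces 11 → [4]
5 → extends → [4, 5]
12 → extends → [4, 5, 12]
14 → extends → [4, 5, 12, 14]
14 → extends → [4, 5, 12, 14, 14]
6 → replaces 12 → [4, 5, 6, 14, 14]
7 → replaces 14 → [4, 5, 6, 7, 14]
8 → replaces 14 → [4, 5, 6, 7, 8]
17 → extends → [4, 5, 6, 7, 8, 17]
11 → replaces 17 → [4, 5, 6, 7, 8, 11]
14 → extends → [4, 5, 6, 7, 8, 11, 14]
38 → extends → [4, 5, 6, 7, 8, 11, 14, 38]
Eight tails, so the longest non-decreasing subsequence has length 8 (e.g. 4, 5, 6, 7, 8, 11, 14, 38).

8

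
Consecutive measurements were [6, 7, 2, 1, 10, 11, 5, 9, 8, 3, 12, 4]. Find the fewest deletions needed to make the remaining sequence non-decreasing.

7

Fewest deletions = n − (longest non-decreasing subsequence).
i:      1  2  3  4  5  6  7  8  9 10 11 12
a[i]:   6  7  2  1 10 11  5  9  8  3 12  4
dp:     1  2  1  1  3  4  2  3  3  2  5  3
max dp = 5, so deletions = 12 − 5 = 7.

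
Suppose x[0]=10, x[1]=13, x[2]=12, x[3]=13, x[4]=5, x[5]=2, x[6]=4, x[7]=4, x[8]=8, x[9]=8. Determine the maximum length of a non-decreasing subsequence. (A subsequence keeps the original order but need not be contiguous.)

5

Let dp[i] be the length of the longest such subsequence ending at index i:
i:      0  1  2  3  4  5  6  7  8  9
x[i]:  10 13 12 13  5  2  4  4  8  8
dp:     1  2  2  3  1  1  2  3  4  5
Maximum dp value is 5.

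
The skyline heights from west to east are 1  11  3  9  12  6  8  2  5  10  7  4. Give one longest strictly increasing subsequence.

Patience tails give the LIS length; then backtrack through the dp parents:
1 → extends → [1]
11 → extends → [1, 11]
3 → replaces 11 → [1, 3]
9 → extends → [1, 3, 9]
12 → extends → [1, 3, 9, 12]
6 → replaces 9 → [1, 3, 6, 12]
8 → replaces 12 → [1, 3, 6, 8]
2 → replaces 3 → [1, 2, 6, 8]
5 → replaces 6 → [1, 2, 5, 8]
10 → extends → [1, 2, 5, 8, 10]
7 → replaces 8 → [1, 2, 5, 7, 10]
4 → replaces 5 → [1, 2, 4, 7, 10]
Length 5; one witness is 1, 3, 6, 8, 10.

1, 3, 6, 8, 10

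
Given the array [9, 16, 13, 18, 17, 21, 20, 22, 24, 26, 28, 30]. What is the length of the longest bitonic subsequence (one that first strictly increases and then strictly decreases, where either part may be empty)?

9

inc[i] = longest strictly increasing subsequence ending at i; dec[i] = longest strictly decreasing subsequence starting at i:
i:      1  2  3  4  5  6  7  8  9 10 11 12
a[i]:   9 16 13 18 17 21 20 22 24 26 28 30
inc:    1  2  2  3  3  4  4  5  6  7  8  9
dec:    1  2  1  2  1  2  1  1  1  1  1  1
Best peak at i=12 (value 30): inc=9, dec=1, length 9+1−1 = 9.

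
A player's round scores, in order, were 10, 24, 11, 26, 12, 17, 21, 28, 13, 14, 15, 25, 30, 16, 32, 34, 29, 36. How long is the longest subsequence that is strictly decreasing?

Negate each value so 'decreasing' becomes 'increasing', then run patience tails on the negated sequence:
-10 → extends → [-10]
-24 → replaces -10 → [-24]
-11 → extends → [-24, -11]
-26 → replaces -24 → [-26, -11]
-12 → replaces -11 → [-26, -12]
-17 → replaces -12 → [-26, -17]
-21 → replaces -17 → [-26, -21]
-28 → replaces -26 → [-28, -21]
-13 → extends → [-28, -21, -13]
-14 → replaces -13 → [-28, -21, -14]
-15 → replaces -14 → [-28, -21, -15]
-25 → replaces -21 → [-28, -25, -15]
-30 → replaces -28 → [-30, -25, -15]
-16 → replaces -15 → [-30, -25, -16]
-32 → replaces -30 → [-32, -25, -16]
-34 → replaces -32 → [-34, -25, -16]
-29 → replaces -25 → [-34, -29, -16]
-36 → replaces -34 → [-36, -29, -16]
Three tails, so the longest strictly decreasing subsequence of the original has length 3.

3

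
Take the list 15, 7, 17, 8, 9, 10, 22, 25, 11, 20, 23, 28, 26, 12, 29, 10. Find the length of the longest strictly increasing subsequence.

9

Track the smallest tail for each achievable length (strict):
15 → extends → [15]
7 → replaces 15 → [7]
17 → extends → [7, 17]
8 → replaces 17 → [7, 8]
9 → extends → [7, 8, 9]
10 → extends → [7, 8, 9, 10]
22 → extends → [7, 8, 9, 10, 22]
25 → extends → [7, 8, 9, 10, 22, 25]
11 → replaces 22 → [7, 8, 9, 10, 11, 25]
20 → replaces 25 → [7, 8, 9, 10, 11, 20]
23 → extends → [7, 8, 9, 10, 11, 20, 23]
28 → extends → [7, 8, 9, 10, 11, 20, 23, 28]
26 → replaces 28 → [7, 8, 9, 10, 11, 20, 23, 26]
12 → replaces 20 → [7, 8, 9, 10, 11, 12, 23, 26]
29 → extends → [7, 8, 9, 10, 11, 12, 23, 26, 29]
10 → already a tail → [7, 8, 9, 10, 11, 12, 23, 26, 29]
Nine tails, so the longest strictly increasing subsequence has length 9 (e.g. 7, 8, 9, 10, 11, 20, 23, 28, 29).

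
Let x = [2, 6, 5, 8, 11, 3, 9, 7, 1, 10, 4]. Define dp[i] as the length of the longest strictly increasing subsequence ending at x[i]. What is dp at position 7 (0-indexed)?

dp[i] = 1 + max{dp[j] : j<i, x[j]<x[i]} (or 1 if no such j):
i:      0  1  2  3  4  5  6  7  8  9 10
x[i]:   2  6  5  8 11  3  9  7  1 10  4
dp:     1  2  2  3  4  2  4  3  1  5  3
At index 7 the value is 3.

3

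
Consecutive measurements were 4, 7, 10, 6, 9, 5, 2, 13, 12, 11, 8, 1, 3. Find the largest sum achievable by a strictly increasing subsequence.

Let S[i] be the best sum of a strictly increasing subsequence ending at i:
i:      1  2  3  4  5  6  7  8  9 10 11 12 13
a[i]:   4  7 10  6  9  5  2 13 12 11  8  1  3
S:      4 11 21 10 20  9  2 34 33 32 19  1  5
Maximum is 34 (e.g. 4 + 7 + 10 + 13).

34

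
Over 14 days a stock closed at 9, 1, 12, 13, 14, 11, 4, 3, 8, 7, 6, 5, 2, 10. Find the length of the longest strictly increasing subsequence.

4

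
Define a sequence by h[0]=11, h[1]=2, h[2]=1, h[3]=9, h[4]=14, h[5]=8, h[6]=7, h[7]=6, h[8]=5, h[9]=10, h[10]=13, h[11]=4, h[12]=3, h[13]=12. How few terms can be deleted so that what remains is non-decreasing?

Fewest deletions = n − (longest non-decreasing subsequence).
Patience tails:
11 → extends → [11]
2 → replaces 11 → [2]
1 → replaces 2 → [1]
9 → extends → [1, 9]
14 → extends → [1, 9, 14]
8 → replaces 9 → [1, 8, 14]
7 → replaces 8 → [1, 7, 14]
6 → replaces 7 → [1, 6, 14]
5 → replaces 6 → [1, 5, 14]
10 → replaces 14 → [1, 5, 10]
13 → extends → [1, 5, 10, 13]
4 → replaces 5 → [1, 4, 10, 13]
3 → replaces 4 → [1, 3, 10, 13]
12 → replaces 13 → [1, 3, 10, 12]
Longest non-decreasing subsequence has length 4, so deletions = 14 − 4 = 10.

10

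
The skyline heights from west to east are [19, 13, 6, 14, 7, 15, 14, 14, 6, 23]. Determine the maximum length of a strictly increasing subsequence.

Let dp[i] be the length of the longest such subsequence ending at index i:
i:      1  2  3  4  5  6  7  8  9 10
a[i]:  19 13  6 14  7 15 14 14  6 23
dp:     1  1  1  2  2  3  3  3  1  4
Maximum dp value is 4.

4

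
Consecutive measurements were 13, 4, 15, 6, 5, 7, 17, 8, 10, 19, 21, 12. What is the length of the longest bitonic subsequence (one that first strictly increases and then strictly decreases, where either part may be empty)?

8

inc[i] = longest strictly increasing subsequence ending at i; dec[i] = longest strictly decreasing subsequence starting at i:
i:      1  2  3  4  5  6  7  8  9 10 11 12
a[i]:  13  4 15  6  5  7 17  8 10 19 21 12
inc:    1  1  2  2  2  3  4  4  5  6  7  6
dec:    3  1  3  2  1  1  2  1  1  2  2  1
Best peak at i=11 (value 21): inc=7, dec=2, length 7+2−1 = 8.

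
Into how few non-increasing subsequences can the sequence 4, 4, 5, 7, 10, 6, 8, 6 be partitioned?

4

Place each on the leftmost legal pile:
4 → new pile 1 (tops now [4])
4 → pile 1 (tops now [4])
5 → new pile 2 (tops now [4, 5])
7 → new pile 3 (tops now [4, 5, 7])
10 → new pile 4 (tops now [4, 5, 7, 10])
6 → pile 3 (tops now [4, 5, 6, 10])
8 → pile 4 (tops now [4, 5, 6, 8])
6 → pile 3 (tops now [4, 5, 6, 8])
Four piles.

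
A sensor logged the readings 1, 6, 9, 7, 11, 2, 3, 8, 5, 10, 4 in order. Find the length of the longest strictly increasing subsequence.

5

Track the smallest tail for each achievable length (strict):
1 → extends → [1]
6 → extends → [1, 6]
9 → extends → [1, 6, 9]
7 → replaces 9 → [1, 6, 7]
11 → extends → [1, 6, 7, 11]
2 → replaces 6 → [1, 2, 7, 11]
3 → replaces 7 → [1, 2, 3, 11]
8 → replaces 11 → [1, 2, 3, 8]
5 → replaces 8 → [1, 2, 3, 5]
10 → extends → [1, 2, 3, 5, 10]
4 → replaces 5 → [1, 2, 3, 4, 10]
Five tails, so the longest strictly increasing subsequence has length 5 (e.g. 1, 6, 7, 8, 10).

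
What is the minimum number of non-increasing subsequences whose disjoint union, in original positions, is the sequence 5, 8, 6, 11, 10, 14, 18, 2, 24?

6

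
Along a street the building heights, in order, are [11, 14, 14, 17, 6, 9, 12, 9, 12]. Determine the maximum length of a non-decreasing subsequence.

4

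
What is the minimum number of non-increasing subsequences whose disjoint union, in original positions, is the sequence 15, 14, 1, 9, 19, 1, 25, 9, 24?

4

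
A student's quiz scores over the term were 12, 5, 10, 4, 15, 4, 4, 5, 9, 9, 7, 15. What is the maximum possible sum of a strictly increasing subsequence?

Let S[i] be the best sum of a strictly increasing subsequence ending at i:
i:      1  2  3  4  5  6  7  8  9 10 11 12
a[i]:  12  5 10  4 15  4  4  5  9  9  7 15
S:     12  5 15  4 30  4  4  9 18 18 16 33
Maximum is 33 (e.g. 4 + 5 + 9 + 15).

33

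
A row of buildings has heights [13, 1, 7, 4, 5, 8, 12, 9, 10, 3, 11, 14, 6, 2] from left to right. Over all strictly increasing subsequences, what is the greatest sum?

62

Let S[i] be the best sum of a strictly increasing subsequence ending at i:
i:      1  2  3  4  5  6  7  8  9 10 11 12 13 14
a[i]:  13  1  7  4  5  8 12  9 10  3 11 14  6  2
S:     13  1  8  5 10 18 30 27 37  4 48 62 16  3
Maximum is 62 (e.g. 1 + 4 + 5 + 8 + 9 + 10 + 11 + 14).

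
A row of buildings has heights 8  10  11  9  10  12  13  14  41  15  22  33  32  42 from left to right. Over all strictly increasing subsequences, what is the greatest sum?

Let S[i] be the best sum of a strictly increasing subsequence ending at i:
i:       1   2   3   4   5   6   7   8   9  10  11  12  13  14
a[i]:    8  10  11   9  10  12  13  14  41  15  22  33  32  42
S:       8  18  29  17  27  41  54  68 109  83 105 138 137 180
Maximum is 180 (e.g. 8 + 10 + 11 + 12 + 13 + 14 + 15 + 22 + 33 + 42).

180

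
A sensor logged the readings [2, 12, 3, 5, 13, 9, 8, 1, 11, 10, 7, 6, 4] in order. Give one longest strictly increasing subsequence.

Patience tails give the LIS length; then backtrack through the dp parents:
2 → extends → [2]
12 → extends → [2, 12]
3 → replaces 12 → [2, 3]
5 → extends → [2, 3, 5]
13 → extends → [2, 3, 5, 13]
9 → replaces 13 → [2, 3, 5, 9]
8 → replaces 9 → [2, 3, 5, 8]
1 → replaces 2 → [1, 3, 5, 8]
11 → extends → [1, 3, 5, 8, 11]
10 → replaces 11 → [1, 3, 5, 8, 10]
7 → replaces 8 → [1, 3, 5, 7, 10]
6 → replaces 7 → [1, 3, 5, 6, 10]
4 → replaces 5 → [1, 3, 4, 6, 10]
Length 5; one witness is 2, 3, 5, 9, 11.

2, 3, 5, 9, 11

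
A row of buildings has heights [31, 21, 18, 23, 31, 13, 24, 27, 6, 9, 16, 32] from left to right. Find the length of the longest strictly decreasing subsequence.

5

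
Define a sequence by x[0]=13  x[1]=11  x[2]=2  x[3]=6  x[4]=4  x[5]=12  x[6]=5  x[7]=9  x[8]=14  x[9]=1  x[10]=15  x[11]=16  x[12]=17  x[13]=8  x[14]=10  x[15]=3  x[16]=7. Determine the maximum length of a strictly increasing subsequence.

Track the smallest tail for each achievable length (strict):
13 → extends → [13]
11 → replaces 13 → [11]
2 → replaces 11 → [2]
6 → extends → [2, 6]
4 → replaces 6 → [2, 4]
12 → extends → [2, 4, 12]
5 → replaces 12 → [2, 4, 5]
9 → extends → [2, 4, 5, 9]
14 → extends → [2, 4, 5, 9, 14]
1 → replaces 2 → [1, 4, 5, 9, 14]
15 → extends → [1, 4, 5, 9, 14, 15]
16 → extends → [1, 4, 5, 9, 14, 15, 16]
17 → extends → [1, 4, 5, 9, 14, 15, 16, 17]
8 → replaces 9 → [1, 4, 5, 8, 14, 15, 16, 17]
10 → replaces 14 → [1, 4, 5, 8, 10, 15, 16, 17]
3 → replaces 4 → [1, 3, 5, 8, 10, 15, 16, 17]
7 → replaces 8 → [1, 3, 5, 7, 10, 15, 16, 17]
Eight tails, so the longest strictly increasing subsequence has length 8 (e.g. 2, 4, 5, 9, 14, 15, 16, 17).

8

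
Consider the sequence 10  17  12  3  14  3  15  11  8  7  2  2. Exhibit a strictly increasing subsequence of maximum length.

Patience tails give the LIS length; then backtrack through the dp parents:
10 → extends → [10]
17 → extends → [10, 17]
12 → replaces 17 → [10, 12]
3 → replaces 10 → [3, 12]
14 → extends → [3, 12, 14]
3 → already a tail → [3, 12, 14]
15 → extends → [3, 12, 14, 15]
11 → replaces 12 → [3, 11, 14, 15]
8 → replaces 11 → [3, 8, 14, 15]
7 → replaces 8 → [3, 7, 14, 15]
2 → replaces 3 → [2, 7, 14, 15]
2 → already a tail → [2, 7, 14, 15]
Length 4; one witness is 10, 12, 14, 15.

10, 12, 14, 15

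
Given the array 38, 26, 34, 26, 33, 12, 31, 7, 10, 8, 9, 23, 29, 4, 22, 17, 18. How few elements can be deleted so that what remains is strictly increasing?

Fewest deletions = n − (longest strictly increasing subsequence).
Patience tails:
38 → extends → [38]
26 → replaces 38 → [26]
34 → extends → [26, 34]
26 → already a tail → [26, 34]
33 → replaces 34 → [26, 33]
12 → replaces 26 → [12, 33]
31 → replaces 33 → [12, 31]
7 → replaces 12 → [7, 31]
10 → replaces 31 → [7, 10]
8 → replaces 10 → [7, 8]
9 → extends → [7, 8, 9]
23 → extends → [7, 8, 9, 23]
29 → extends → [7, 8, 9, 23, 29]
4 → replaces 7 → [4, 8, 9, 23, 29]
22 → replaces 23 → [4, 8, 9, 22, 29]
17 → replaces 22 → [4, 8, 9, 17, 29]
18 → replaces 29 → [4, 8, 9, 17, 18]
Longest strictly increasing subsequence has length 5, so deletions = 17 − 5 = 12.

12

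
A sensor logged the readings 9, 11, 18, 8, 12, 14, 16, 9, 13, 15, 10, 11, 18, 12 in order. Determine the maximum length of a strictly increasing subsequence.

6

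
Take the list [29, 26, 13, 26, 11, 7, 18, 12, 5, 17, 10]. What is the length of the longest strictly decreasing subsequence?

6

Negate each value so 'decreasing' becomes 'increasing', then run patience tails on the negated sequence:
-29 → extends → [-29]
-26 → extends → [-29, -26]
-13 → extends → [-29, -26, -13]
-26 → already a tail → [-29, -26, -13]
-11 → extends → [-29, -26, -13, -11]
-7 → extends → [-29, -26, -13, -11, -7]
-18 → replaces -13 → [-29, -26, -18, -11, -7]
-12 → replaces -11 → [-29, -26, -18, -12, -7]
-5 → extends → [-29, -26, -18, -12, -7, -5]
-17 → replaces -12 → [-29, -26, -18, -17, -7, -5]
-10 → replaces -7 → [-29, -26, -18, -17, -10, -5]
Six tails, so the longest strictly decreasing subsequence of the original has length 6.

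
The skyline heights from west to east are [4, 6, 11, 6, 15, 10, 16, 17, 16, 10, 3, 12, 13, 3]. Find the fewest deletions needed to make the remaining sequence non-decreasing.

7

Fewest deletions = n − (longest non-decreasing subsequence).
Patience tails:
4 → extends → [4]
6 → extends → [4, 6]
11 → extends → [4, 6, 11]
6 → replaces 11 → [4, 6, 6]
15 → extends → [4, 6, 6, 15]
10 → replaces 15 → [4, 6, 6, 10]
16 → extends → [4, 6, 6, 10, 16]
17 → extends → [4, 6, 6, 10, 16, 17]
16 → replaces 17 → [4, 6, 6, 10, 16, 16]
10 → replaces 16 → [4, 6, 6, 10, 10, 16]
3 → replaces 4 → [3, 6, 6, 10, 10, 16]
12 → replaces 16 → [3, 6, 6, 10, 10, 12]
13 → extends → [3, 6, 6, 10, 10, 12, 13]
3 → replaces 6 → [3, 3, 6, 10, 10, 12, 13]
Longest non-decreasing subsequence has length 7, so deletions = 14 − 7 = 7.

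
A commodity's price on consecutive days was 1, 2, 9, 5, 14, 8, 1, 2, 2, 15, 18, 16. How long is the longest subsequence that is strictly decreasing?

Let dp[i] be the longest strictly decreasing subsequence ending at i:
i:      1  2  3  4  5  6  7  8  9 10 11 12
a[i]:   1  2  9  5 14  8  1  2  2 15 18 16
dp:     1  1  1  2  1  2  3  3  3  1  1  2
Maximum is 3.

3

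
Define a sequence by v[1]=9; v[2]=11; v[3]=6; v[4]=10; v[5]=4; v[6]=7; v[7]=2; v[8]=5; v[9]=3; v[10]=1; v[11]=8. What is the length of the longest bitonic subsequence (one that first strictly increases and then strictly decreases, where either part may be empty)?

7

inc[i] = longest strictly increasing subsequence ending at i; dec[i] = longest strictly decreasing subsequence starting at i:
i:      1  2  3  4  5  6  7  8  9 10 11
v[i]:   9 11  6 10  4  7  2  5  3  1  8
inc:    1  2  1  2  1  2  1  2  2  1  3
dec:    5  6  4  5  3  4  2  3  2  1  1
Best peak at i=2 (value 11): inc=2, dec=6, length 2+6−1 = 7.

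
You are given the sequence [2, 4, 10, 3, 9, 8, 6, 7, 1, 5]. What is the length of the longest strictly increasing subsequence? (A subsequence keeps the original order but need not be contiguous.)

4

Let dp[i] be the length of the longest such subsequence ending at index i:
i:      1  2  3  4  5  6  7  8  9 10
a[i]:   2  4 10  3  9  8  6  7  1  5
dp:     1  2  3  2  3  3  3  4  1  3
Maximum dp value is 4.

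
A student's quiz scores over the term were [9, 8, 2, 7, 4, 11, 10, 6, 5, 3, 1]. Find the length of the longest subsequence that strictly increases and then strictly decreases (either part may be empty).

inc[i] = longest strictly increasing subsequence ending at i; dec[i] = longest strictly decreasing subsequence starting at i:
i:      1  2  3  4  5  6  7  8  9 10 11
a[i]:   9  8  2  7  4 11 10  6  5  3  1
inc:    1  1  1  2  2  3  3  3  3  2  1
dec:    7  6  2  5  3  6  5  4  3  2  1
Best peak at i=6 (value 11): inc=3, dec=6, length 3+6−1 = 8.

8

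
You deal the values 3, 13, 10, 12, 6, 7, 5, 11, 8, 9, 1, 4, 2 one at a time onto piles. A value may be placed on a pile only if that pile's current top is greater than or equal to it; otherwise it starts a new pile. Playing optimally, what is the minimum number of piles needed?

5

The minimum number of non-increasing subsequences covering a sequence equals the length of its longest strictly increasing subsequence.
LIS length is 5 (e.g. 3, 6, 7, 8, 9), so 5 piles are needed.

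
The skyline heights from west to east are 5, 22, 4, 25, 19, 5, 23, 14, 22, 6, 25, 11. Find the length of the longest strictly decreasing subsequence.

Let dp[i] be the longest strictly decreasing subsequence ending at i:
i:      1  2  3  4  5  6  7  8  9 10 11 12
a[i]:   5 22  4 25 19  5 23 14 22  6 25 11
dp:     1  1  2  1  2  3  2  3  3  4  1  4
Maximum is 4.

4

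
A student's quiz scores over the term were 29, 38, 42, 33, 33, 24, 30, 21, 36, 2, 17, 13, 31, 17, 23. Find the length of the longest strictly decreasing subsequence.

6

Negate each value so 'decreasing' becomes 'increasing', then run patience tails on the negated sequence:
-29 → extends → [-29]
-38 → replaces -29 → [-38]
-42 → replaces -38 → [-42]
-33 → extends → [-42, -33]
-33 → already a tail → [-42, -33]
-24 → extends → [-42, -33, -24]
-30 → replaces -24 → [-42, -33, -30]
-21 → extends → [-42, -33, -30, -21]
-36 → replaces -33 → [-42, -36, -30, -21]
-2 → extends → [-42, -36, -30, -21, -2]
-17 → replaces -2 → [-42, -36, -30, -21, -17]
-13 → extends → [-42, -36, -30, -21, -17, -13]
-31 → replaces -30 → [-42, -36, -31, -21, -17, -13]
-17 → already a tail → [-42, -36, -31, -21, -17, -13]
-23 → replaces -21 → [-42, -36, -31, -23, -17, -13]
Six tails, so the longest strictly decreasing subsequence of the original has length 6.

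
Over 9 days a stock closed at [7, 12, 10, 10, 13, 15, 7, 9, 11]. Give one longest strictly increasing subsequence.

Patience tails give the LIS length; then backtrack through the dp parents:
7 → extends → [7]
12 → extends → [7, 12]
10 → replaces 12 → [7, 10]
10 → already a tail → [7, 10]
13 → extends → [7, 10, 13]
15 → extends → [7, 10, 13, 15]
7 → already a tail → [7, 10, 13, 15]
9 → replaces 10 → [7, 9, 13, 15]
11 → replaces 13 → [7, 9, 11, 15]
Length 4; one witness is 7, 12, 13, 15.

7, 12, 13, 15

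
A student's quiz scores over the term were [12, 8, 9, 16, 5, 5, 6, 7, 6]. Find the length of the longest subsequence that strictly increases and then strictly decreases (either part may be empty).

5

inc[i] = longest strictly increasing subsequence ending at i; dec[i] = longest strictly decreasing subsequence starting at i:
i:      1  2  3  4  5  6  7  8  9
a[i]:  12  8  9 16  5  5  6  7  6
inc:    1  1  2  3  1  1  2  3  2
dec:    4  3  3  3  1  1  1  2  1
Best peak at i=4 (value 16): inc=3, dec=3, length 3+3−1 = 5.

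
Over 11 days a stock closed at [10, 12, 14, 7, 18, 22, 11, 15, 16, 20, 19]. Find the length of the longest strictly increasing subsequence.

6

Track the smallest tail for each achievable length (strict):
10 → extends → [10]
12 → extends → [10, 12]
14 → extends → [10, 12, 14]
7 → replaces 10 → [7, 12, 14]
18 → extends → [7, 12, 14, 18]
22 → extends → [7, 12, 14, 18, 22]
11 → replaces 12 → [7, 11, 14, 18, 22]
15 → replaces 18 → [7, 11, 14, 15, 22]
16 → replaces 22 → [7, 11, 14, 15, 16]
20 → extends → [7, 11, 14, 15, 16, 20]
19 → replaces 20 → [7, 11, 14, 15, 16, 19]
Six tails, so the longest strictly increasing subsequence has length 6 (e.g. 10, 12, 14, 15, 16, 20).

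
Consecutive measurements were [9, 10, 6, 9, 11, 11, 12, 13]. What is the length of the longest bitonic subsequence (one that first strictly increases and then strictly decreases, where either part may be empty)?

inc[i] = longest strictly increasing subsequence ending at i; dec[i] = longest strictly decreasing subsequence starting at i:
i:      1  2  3  4  5  6  7  8
a[i]:   9 10  6  9 11 11 12 13
inc:    1  2  1  2  3  3  4  5
dec:    2  2  1  1  1  1  1  1
Best peak at i=8 (value 13): inc=5, dec=1, length 5+1−1 = 5.

5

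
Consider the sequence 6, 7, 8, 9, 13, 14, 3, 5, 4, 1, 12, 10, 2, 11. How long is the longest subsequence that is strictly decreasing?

4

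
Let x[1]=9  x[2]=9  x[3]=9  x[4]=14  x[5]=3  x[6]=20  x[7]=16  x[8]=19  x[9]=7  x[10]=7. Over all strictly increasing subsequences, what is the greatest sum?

Let S[i] be the best sum of a strictly increasing subsequence ending at i:
i:      1  2  3  4  5  6  7  8  9 10
x[i]:   9  9  9 14  3 20 16 19  7  7
S:      9  9  9 23  3 43 39 58 10 10
Maximum is 58 (e.g. 9 + 14 + 16 + 19).

58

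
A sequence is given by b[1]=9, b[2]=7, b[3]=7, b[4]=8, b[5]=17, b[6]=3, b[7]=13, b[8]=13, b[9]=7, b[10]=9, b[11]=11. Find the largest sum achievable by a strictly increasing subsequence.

Let S[i] be the best sum of a strictly increasing subsequence ending at i:
i:      1  2  3  4  5  6  7  8  9 10 11
b[i]:   9  7  7  8 17  3 13 13  7  9 11
S:      9  7  7 15 32  3 28 28 10 24 35
Maximum is 35 (e.g. 7 + 8 + 9 + 11).

35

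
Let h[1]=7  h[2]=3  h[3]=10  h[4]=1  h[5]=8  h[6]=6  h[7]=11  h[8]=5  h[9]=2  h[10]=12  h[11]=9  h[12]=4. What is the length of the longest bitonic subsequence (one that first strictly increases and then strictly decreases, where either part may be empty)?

inc[i] = longest strictly increasing subsequence ending at i; dec[i] = longest strictly decreasing subsequence starting at i:
i:      1  2  3  4  5  6  7  8  9 10 11 12
h[i]:   7  3 10  1  8  6 11  5  2 12  9  4
inc:    1  1  2  1  2  2  3  2  2  4  3  3
dec:    4  2  5  1  4  3  3  2  1  3  2  1
Best peak at i=3 (value 10): inc=2, dec=5, length 2+5−1 = 6.

6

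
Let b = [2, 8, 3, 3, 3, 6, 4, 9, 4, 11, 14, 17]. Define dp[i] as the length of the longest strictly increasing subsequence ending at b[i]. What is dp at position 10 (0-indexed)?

dp[i] = 1 + max{dp[j] : j<i, b[j]<b[i]} (or 1 if no such j):
i:      0  1  2  3  4  5  6  7  8  9 10 11
b[i]:   2  8  3  3  3  6  4  9  4 11 14 17
dp:     1  2  2  2  2  3  3  4  3  5  6  7
At index 10 the value is 6.

6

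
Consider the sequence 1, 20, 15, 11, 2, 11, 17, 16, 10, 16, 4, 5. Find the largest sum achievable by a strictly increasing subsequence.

33

Let S[i] be the best sum of a strictly increasing subsequence ending at i:
i:      1  2  3  4  5  6  7  8  9 10 11 12
a[i]:   1 20 15 11  2 11 17 16 10 16  4  5
S:      1 21 16 12  3 14 33 32 13 32  7 12
Maximum is 33 (e.g. 1 + 15 + 17).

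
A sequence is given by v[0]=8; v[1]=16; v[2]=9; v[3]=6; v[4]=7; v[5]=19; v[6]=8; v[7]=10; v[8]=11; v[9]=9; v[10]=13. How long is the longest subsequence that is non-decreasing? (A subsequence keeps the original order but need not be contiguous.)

Let dp[i] be the length of the longest such subsequence ending at index i:
i:      0  1  2  3  4  5  6  7  8  9 10
v[i]:   8 16  9  6  7 19  8 10 11  9 13
dp:     1  2  2  1  2  3  3  4  5  4  6
Maximum dp value is 6.

6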